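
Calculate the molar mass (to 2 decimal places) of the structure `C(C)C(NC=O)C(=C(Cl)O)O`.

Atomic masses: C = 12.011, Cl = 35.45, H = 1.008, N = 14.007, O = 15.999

179.60

Molecular formula: C6H10ClNO3.
M = 6×12.011 + 1×35.45 + 10×1.008 + 1×14.007 + 3×15.999 = 179.60 g/mol.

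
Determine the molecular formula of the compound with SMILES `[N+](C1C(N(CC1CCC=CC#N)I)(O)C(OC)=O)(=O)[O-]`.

Heavy atoms from the SMILES: 11 C, 1 I, 3 N, 5 O.
Implicit hydrogens by atom environment:
  4 × C: 1 H each → 4
  3 × C: 2 H each → 6
  3 × C: no H
  3 × O: no H
  2 × N: no H
  1 × C: 3 H
  1 × I: no H
  1 × N (charge +1): no H
  1 × O: 1 H
  1 × O (charge -1): no H
  Total hydrogens = 14.
Molecular formula: C11H14IN3O5

C11H14IN3O5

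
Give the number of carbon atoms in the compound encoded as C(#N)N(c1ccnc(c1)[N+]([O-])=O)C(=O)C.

8

The symbol for carbon appears 8 times in the SMILES. Lowercase c denotes aromatic carbon and counts toward C.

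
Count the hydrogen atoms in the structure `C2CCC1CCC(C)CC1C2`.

20

Hydrogens are implicit in SMILES; fill each atom to its normal valence:
  7 × C: 2 H each → 14
  3 × C: 1 H each → 3
  1 × C: 3 H
  Total hydrogens = 20.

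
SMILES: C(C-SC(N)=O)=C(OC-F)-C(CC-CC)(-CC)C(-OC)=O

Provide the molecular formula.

C14H24FNO4S

Heavy atoms from the SMILES: 14 C, 1 F, 1 N, 4 O, 1 S.
Implicit hydrogens by atom environment:
  6 × C: 2 H each → 12
  4 × C: no H
  4 × O: no H
  3 × C: 3 H each → 9
  1 × C: 1 H
  1 × F: no H
  1 × N: 2 H
  1 × S: no H
  Total hydrogens = 24.
Molecular formula: C14H24FNO4S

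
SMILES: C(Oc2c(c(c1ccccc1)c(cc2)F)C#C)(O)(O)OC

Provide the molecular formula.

Heavy atoms from the SMILES: 16 C, 1 F, 4 O.
Implicit hydrogens by atom environment:
  7 × C (aromatic): 1 H each → 7
  5 × C (aromatic): no H
  2 × C: no H
  2 × O: 1 H each → 2
  2 × O: no H
  1 × C: 3 H
  1 × C: 1 H
  1 × F: no H
  Total hydrogens = 13.
Molecular formula: C16H13FO4

C16H13FO4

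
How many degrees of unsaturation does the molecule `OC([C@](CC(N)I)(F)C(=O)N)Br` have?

1

Molecular formula from the SMILES: C5H9BrFIN2O2.
DoU = (2C + 2 + N − H − X)/2 = (2·5 + 2 + 2 − 9 − 3)/2 = 2/2 = 1.
(Structurally: 0 ring(s) + 1 π bond(s) = 1.)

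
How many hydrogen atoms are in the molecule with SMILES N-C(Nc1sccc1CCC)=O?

Hydrogens are implicit in SMILES; fill each atom to its normal valence:
  2 × C: 2 H each → 4
  2 × C (aromatic): 1 H each → 2
  2 × C (aromatic): no H
  1 × C: 3 H
  1 × C: no H
  1 × N: 2 H
  1 × N: 1 H
  1 × O: no H
  1 × S (aromatic): no H
  Total hydrogens = 12.

12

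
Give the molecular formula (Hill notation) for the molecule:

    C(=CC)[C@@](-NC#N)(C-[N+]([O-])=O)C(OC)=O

C8H11N3O4

Heavy atoms from the SMILES: 8 C, 3 N, 4 O.
Implicit hydrogens by atom environment:
  3 × C: no H
  3 × O: no H
  2 × C: 3 H each → 6
  2 × C: 1 H each → 2
  1 × C: 2 H
  1 × N: 1 H
  1 × N: no H
  1 × N (charge +1): no H
  1 × O (charge -1): no H
  Total hydrogens = 11.
Molecular formula: C8H11N3O4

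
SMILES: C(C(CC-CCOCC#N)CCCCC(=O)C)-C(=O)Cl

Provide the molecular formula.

C15H24ClNO3

Heavy atoms from the SMILES: 15 C, 1 Cl, 1 N, 3 O.
Implicit hydrogens by atom environment:
  10 × C: 2 H each → 20
  3 × C: no H
  3 × O: no H
  1 × C: 3 H
  1 × C: 1 H
  1 × Cl: no H
  1 × N: no H
  Total hydrogens = 24.
Molecular formula: C15H24ClNO3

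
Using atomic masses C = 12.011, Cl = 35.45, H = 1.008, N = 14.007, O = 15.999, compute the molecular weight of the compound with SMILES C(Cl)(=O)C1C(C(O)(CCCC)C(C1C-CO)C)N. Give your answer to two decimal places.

Molecular formula: C13H24ClNO3.
M = 13×12.011 + 1×35.45 + 24×1.008 + 1×14.007 + 3×15.999 = 277.79 g/mol.

277.79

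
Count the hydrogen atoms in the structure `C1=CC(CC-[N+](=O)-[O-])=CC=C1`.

9

Hydrogens are implicit in SMILES; fill each atom to its normal valence:
  5 × C (aromatic): 1 H each → 5
  2 × C: 2 H each → 4
  1 × C (aromatic): no H
  1 × N (charge +1): no H
  1 × O: no H
  1 × O (charge -1): no H
  Total hydrogens = 9.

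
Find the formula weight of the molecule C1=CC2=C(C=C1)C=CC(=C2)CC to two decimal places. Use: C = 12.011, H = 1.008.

Molecular formula: C12H12.
M = 12×12.011 + 12×1.008 = 156.23 g/mol.

156.23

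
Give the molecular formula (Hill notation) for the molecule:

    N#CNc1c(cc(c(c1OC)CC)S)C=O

Heavy atoms from the SMILES: 11 C, 2 N, 2 O, 1 S.
Implicit hydrogens by atom environment:
  5 × C (aromatic): no H
  2 × C: 3 H each → 6
  2 × O: no H
  1 × C: 2 H
  1 × C (aromatic): 1 H
  1 × C: 1 H
  1 × C: no H
  1 × N: 1 H
  1 × N: no H
  1 × S: 1 H
  Total hydrogens = 12.
Molecular formula: C11H12N2O2S

C11H12N2O2S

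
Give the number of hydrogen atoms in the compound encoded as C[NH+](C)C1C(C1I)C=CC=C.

Hydrogens are implicit in SMILES; fill each atom to its normal valence:
  6 × C: 1 H each → 6
  2 × C: 3 H each → 6
  1 × C: 2 H
  1 × I: no H
  1 × N (charge +1): 1 H
  Total hydrogens = 15.

15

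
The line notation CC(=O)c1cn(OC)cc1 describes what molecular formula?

Heavy atoms from the SMILES: 7 C, 1 N, 2 O.
Implicit hydrogens by atom environment:
  3 × C (aromatic): 1 H each → 3
  2 × C: 3 H each → 6
  2 × O: no H
  1 × C (aromatic): no H
  1 × C: no H
  1 × N (aromatic): no H
  Total hydrogens = 9.
Molecular formula: C7H9NO2

C7H9NO2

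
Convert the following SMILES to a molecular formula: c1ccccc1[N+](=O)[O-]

C6H5NO2

Heavy atoms from the SMILES: 6 C, 1 N, 2 O.
Implicit hydrogens by atom environment:
  5 × C (aromatic): 1 H each → 5
  1 × C (aromatic): no H
  1 × N (charge +1): no H
  1 × O: no H
  1 × O (charge -1): no H
  Total hydrogens = 5.
Molecular formula: C6H5NO2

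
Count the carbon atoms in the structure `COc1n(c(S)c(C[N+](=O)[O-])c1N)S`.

6

The symbol for carbon appears 6 times in the SMILES. Lowercase c denotes aromatic carbon and counts toward C.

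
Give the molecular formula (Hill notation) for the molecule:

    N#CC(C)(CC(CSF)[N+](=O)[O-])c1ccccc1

Heavy atoms from the SMILES: 12 C, 1 F, 2 N, 2 O, 1 S.
Implicit hydrogens by atom environment:
  5 × C (aromatic): 1 H each → 5
  2 × C: 2 H each → 4
  2 × C: no H
  1 × C: 3 H
  1 × C: 1 H
  1 × C (aromatic): no H
  1 × F: no H
  1 × N: no H
  1 × N (charge +1): no H
  1 × O: no H
  1 × O (charge -1): no H
  1 × S: no H
  Total hydrogens = 13.
Molecular formula: C12H13FN2O2S

C12H13FN2O2S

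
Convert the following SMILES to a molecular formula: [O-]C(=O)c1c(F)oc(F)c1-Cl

C5ClF2O3-

Heavy atoms from the SMILES: 5 C, 1 Cl, 2 F, 3 O.
Implicit hydrogens by atom environment:
  4 × C (aromatic): no H
  2 × F: no H
  1 × C: no H
  1 × Cl: no H
  1 × O (aromatic): no H
  1 × O: no H
  1 × O (charge -1): no H
  Total hydrogens = 0.
Net charge -1.
Molecular formula: C5ClF2O3-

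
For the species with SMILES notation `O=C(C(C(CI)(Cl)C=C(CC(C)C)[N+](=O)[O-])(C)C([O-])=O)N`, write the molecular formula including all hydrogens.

Heavy atoms from the SMILES: 12 C, 1 Cl, 1 I, 2 N, 5 O.
Implicit hydrogens by atom environment:
  5 × C: no H
  3 × C: 3 H each → 9
  3 × O: no H
  2 × C: 2 H each → 4
  2 × C: 1 H each → 2
  2 × O (charge -1): no H
  1 × Cl: no H
  1 × I: no H
  1 × N: 2 H
  1 × N (charge +1): no H
  Total hydrogens = 17.
Net charge -1.
Molecular formula: C12H17ClIN2O5-

C12H17ClIN2O5-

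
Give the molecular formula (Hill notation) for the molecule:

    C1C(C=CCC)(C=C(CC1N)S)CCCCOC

C15H27NOS

Heavy atoms from the SMILES: 15 C, 1 N, 1 O, 1 S.
Implicit hydrogens by atom environment:
  7 × C: 2 H each → 14
  4 × C: 1 H each → 4
  2 × C: 3 H each → 6
  2 × C: no H
  1 × N: 2 H
  1 × O: no H
  1 × S: 1 H
  Total hydrogens = 27.
Molecular formula: C15H27NOS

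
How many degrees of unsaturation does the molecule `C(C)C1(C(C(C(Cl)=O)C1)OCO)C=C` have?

Molecular formula from the SMILES: C10H15ClO3.
DoU = (2C + 2 + N − H − X)/2 = (2·10 + 2 + 0 − 15 − 1)/2 = 6/2 = 3.
(Structurally: 1 ring(s) + 2 π bond(s) = 3.)

3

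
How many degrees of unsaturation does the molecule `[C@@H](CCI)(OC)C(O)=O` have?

1

Molecular formula from the SMILES: C5H9IO3.
DoU = (2C + 2 + N − H − X)/2 = (2·5 + 2 + 0 − 9 − 1)/2 = 2/2 = 1.
(Structurally: 0 ring(s) + 1 π bond(s) = 1.)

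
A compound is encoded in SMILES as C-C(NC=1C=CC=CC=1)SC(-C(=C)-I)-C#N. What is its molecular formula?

Heavy atoms from the SMILES: 12 C, 1 I, 2 N, 1 S.
Implicit hydrogens by atom environment:
  5 × C (aromatic): 1 H each → 5
  2 × C: 1 H each → 2
  2 × C: no H
  1 × C: 3 H
  1 × C: 2 H
  1 × C (aromatic): no H
  1 × I: no H
  1 × N: 1 H
  1 × N: no H
  1 × S: no H
  Total hydrogens = 13.
Molecular formula: C12H13IN2S

C12H13IN2S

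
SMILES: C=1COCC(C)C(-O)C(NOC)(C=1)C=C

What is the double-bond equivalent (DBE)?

3

Molecular formula from the SMILES: C11H19NO3.
DoU = (2C + 2 + N − H − X)/2 = (2·11 + 2 + 1 − 19 − 0)/2 = 6/2 = 3.
(Structurally: 1 ring(s) + 2 π bond(s) = 3.)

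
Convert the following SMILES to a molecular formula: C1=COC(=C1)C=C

C6H6O

Heavy atoms from the SMILES: 6 C, 1 O.
Implicit hydrogens by atom environment:
  3 × C (aromatic): 1 H each → 3
  1 × C: 2 H
  1 × C: 1 H
  1 × C (aromatic): no H
  1 × O (aromatic): no H
  Total hydrogens = 6.
Molecular formula: C6H6O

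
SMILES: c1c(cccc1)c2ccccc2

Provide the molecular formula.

Heavy atoms from the SMILES: 12 C.
Implicit hydrogens by atom environment:
  10 × C (aromatic): 1 H each → 10
  2 × C (aromatic): no H
  Total hydrogens = 10.
Molecular formula: C12H10

C12H10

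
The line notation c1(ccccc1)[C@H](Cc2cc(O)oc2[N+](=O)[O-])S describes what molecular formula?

Heavy atoms from the SMILES: 12 C, 1 N, 4 O, 1 S.
Implicit hydrogens by atom environment:
  6 × C (aromatic): 1 H each → 6
  4 × C (aromatic): no H
  1 × C: 2 H
  1 × C: 1 H
  1 × N (charge +1): no H
  1 × O: 1 H
  1 × O (aromatic): no H
  1 × O: no H
  1 × O (charge -1): no H
  1 × S: 1 H
  Total hydrogens = 11.
Molecular formula: C12H11NO4S

C12H11NO4S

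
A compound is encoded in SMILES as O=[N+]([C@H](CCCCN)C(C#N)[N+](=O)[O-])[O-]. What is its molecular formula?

Heavy atoms from the SMILES: 7 C, 4 N, 4 O.
Implicit hydrogens by atom environment:
  4 × C: 2 H each → 8
  2 × C: 1 H each → 2
  2 × N (charge +1): no H
  2 × O: no H
  2 × O (charge -1): no H
  1 × C: no H
  1 × N: 2 H
  1 × N: no H
  Total hydrogens = 12.
Molecular formula: C7H12N4O4

C7H12N4O4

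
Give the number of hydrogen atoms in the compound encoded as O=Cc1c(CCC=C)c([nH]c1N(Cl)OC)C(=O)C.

15

Hydrogens are implicit in SMILES; fill each atom to its normal valence:
  4 × C (aromatic): no H
  3 × C: 2 H each → 6
  3 × O: no H
  2 × C: 3 H each → 6
  2 × C: 1 H each → 2
  1 × C: no H
  1 × Cl: no H
  1 × N (aromatic): 1 H
  1 × N: no H
  Total hydrogens = 15.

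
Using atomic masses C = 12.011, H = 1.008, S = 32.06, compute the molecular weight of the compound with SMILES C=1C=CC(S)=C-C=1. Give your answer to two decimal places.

Molecular formula: C6H6S.
M = 6×12.011 + 6×1.008 + 1×32.06 = 110.17 g/mol.

110.17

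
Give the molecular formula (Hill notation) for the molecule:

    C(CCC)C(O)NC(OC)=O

C7H15NO3

Heavy atoms from the SMILES: 7 C, 1 N, 3 O.
Implicit hydrogens by atom environment:
  3 × C: 2 H each → 6
  2 × C: 3 H each → 6
  2 × O: no H
  1 × C: 1 H
  1 × C: no H
  1 × N: 1 H
  1 × O: 1 H
  Total hydrogens = 15.
Molecular formula: C7H15NO3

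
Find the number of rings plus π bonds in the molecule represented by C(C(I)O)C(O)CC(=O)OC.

Molecular formula from the SMILES: C6H11IO4.
DoU = (2C + 2 + N − H − X)/2 = (2·6 + 2 + 0 − 11 − 1)/2 = 2/2 = 1.
(Structurally: 0 ring(s) + 1 π bond(s) = 1.)

1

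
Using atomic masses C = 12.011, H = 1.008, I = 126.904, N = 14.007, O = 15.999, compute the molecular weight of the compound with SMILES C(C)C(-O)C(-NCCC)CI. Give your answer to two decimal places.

271.14

Molecular formula: C8H18INO.
M = 8×12.011 + 18×1.008 + 1×126.904 + 1×14.007 + 1×15.999 = 271.14 g/mol.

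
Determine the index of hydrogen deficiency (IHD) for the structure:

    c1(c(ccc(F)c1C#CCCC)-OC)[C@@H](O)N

Molecular formula from the SMILES: C13H16FNO2.
DoU = (2C + 2 + N − H − X)/2 = (2·13 + 2 + 1 − 16 − 1)/2 = 12/2 = 6.
(Structurally: 1 ring(s) + 5 π bond(s) = 6.)

6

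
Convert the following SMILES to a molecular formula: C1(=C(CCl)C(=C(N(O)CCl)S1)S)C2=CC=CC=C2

Heavy atoms from the SMILES: 12 C, 2 Cl, 1 N, 1 O, 2 S.
Implicit hydrogens by atom environment:
  5 × C (aromatic): 1 H each → 5
  5 × C (aromatic): no H
  2 × C: 2 H each → 4
  2 × Cl: no H
  1 × N: no H
  1 × O: 1 H
  1 × S: 1 H
  1 × S (aromatic): no H
  Total hydrogens = 11.
Molecular formula: C12H11Cl2NOS2

C12H11Cl2NOS2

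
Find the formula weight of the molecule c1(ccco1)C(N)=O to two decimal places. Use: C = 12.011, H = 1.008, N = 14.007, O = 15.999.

111.10

Molecular formula: C5H5NO2.
M = 5×12.011 + 5×1.008 + 1×14.007 + 2×15.999 = 111.10 g/mol.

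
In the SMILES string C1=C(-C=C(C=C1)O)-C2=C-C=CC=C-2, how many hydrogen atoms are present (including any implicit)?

10

Hydrogens are implicit in SMILES; fill each atom to its normal valence:
  9 × C (aromatic): 1 H each → 9
  3 × C (aromatic): no H
  1 × O: 1 H
  Total hydrogens = 10.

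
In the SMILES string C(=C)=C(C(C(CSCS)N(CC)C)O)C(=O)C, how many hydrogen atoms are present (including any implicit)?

Hydrogens are implicit in SMILES; fill each atom to its normal valence:
  4 × C: 2 H each → 8
  3 × C: 3 H each → 9
  3 × C: no H
  2 × C: 1 H each → 2
  1 × N: no H
  1 × O: 1 H
  1 × O: no H
  1 × S: 1 H
  1 × S: no H
  Total hydrogens = 21.

21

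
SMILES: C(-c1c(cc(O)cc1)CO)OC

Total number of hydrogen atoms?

12

Hydrogens are implicit in SMILES; fill each atom to its normal valence:
  3 × C (aromatic): 1 H each → 3
  3 × C (aromatic): no H
  2 × C: 2 H each → 4
  2 × O: 1 H each → 2
  1 × C: 3 H
  1 × O: no H
  Total hydrogens = 12.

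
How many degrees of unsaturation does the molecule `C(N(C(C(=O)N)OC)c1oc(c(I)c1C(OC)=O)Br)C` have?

5

Molecular formula from the SMILES: C11H14BrIN2O5.
DoU = (2C + 2 + N − H − X)/2 = (2·11 + 2 + 2 − 14 − 2)/2 = 10/2 = 5.
(Structurally: 1 ring(s) + 4 π bond(s) = 5.)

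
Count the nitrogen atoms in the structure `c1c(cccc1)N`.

1

The symbol for nitrogen appears 1 time in the SMILES.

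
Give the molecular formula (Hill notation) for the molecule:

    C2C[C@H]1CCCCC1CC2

C10H18

Heavy atoms from the SMILES: 10 C.
Implicit hydrogens by atom environment:
  8 × C: 2 H each → 16
  2 × C: 1 H each → 2
  Total hydrogens = 18.
Molecular formula: C10H18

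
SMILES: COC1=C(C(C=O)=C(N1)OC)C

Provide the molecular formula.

Heavy atoms from the SMILES: 8 C, 1 N, 3 O.
Implicit hydrogens by atom environment:
  4 × C (aromatic): no H
  3 × C: 3 H each → 9
  3 × O: no H
  1 × C: 1 H
  1 × N (aromatic): 1 H
  Total hydrogens = 11.
Molecular formula: C8H11NO3

C8H11NO3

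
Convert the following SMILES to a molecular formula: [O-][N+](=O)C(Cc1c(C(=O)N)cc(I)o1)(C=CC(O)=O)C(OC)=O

Heavy atoms from the SMILES: 12 C, 1 I, 2 N, 8 O.
Implicit hydrogens by atom environment:
  5 × O: no H
  4 × C: no H
  3 × C (aromatic): no H
  2 × C: 1 H each → 2
  1 × C: 3 H
  1 × C: 2 H
  1 × C (aromatic): 1 H
  1 × I: no H
  1 × N: 2 H
  1 × N (charge +1): no H
  1 × O: 1 H
  1 × O (aromatic): no H
  1 × O (charge -1): no H
  Total hydrogens = 11.
Molecular formula: C12H11IN2O8

C12H11IN2O8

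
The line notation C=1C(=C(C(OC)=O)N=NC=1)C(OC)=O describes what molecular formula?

C8H8N2O4

Heavy atoms from the SMILES: 8 C, 2 N, 4 O.
Implicit hydrogens by atom environment:
  4 × O: no H
  2 × C: 3 H each → 6
  2 × C (aromatic): 1 H each → 2
  2 × C (aromatic): no H
  2 × C: no H
  2 × N (aromatic): no H
  Total hydrogens = 8.
Molecular formula: C8H8N2O4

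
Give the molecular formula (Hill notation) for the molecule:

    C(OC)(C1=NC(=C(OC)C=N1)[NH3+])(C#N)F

Heavy atoms from the SMILES: 8 C, 1 F, 4 N, 2 O.
Implicit hydrogens by atom environment:
  3 × C (aromatic): no H
  2 × C: 3 H each → 6
  2 × C: no H
  2 × N (aromatic): no H
  2 × O: no H
  1 × C (aromatic): 1 H
  1 × F: no H
  1 × N (charge +1): 3 H
  1 × N: no H
  Total hydrogens = 10.
Net charge +1.
Molecular formula: C8H10FN4O2+

C8H10FN4O2+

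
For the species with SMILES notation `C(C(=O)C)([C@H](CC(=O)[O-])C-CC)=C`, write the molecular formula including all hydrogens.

Heavy atoms from the SMILES: 10 C, 3 O.
Implicit hydrogens by atom environment:
  4 × C: 2 H each → 8
  3 × C: no H
  2 × C: 3 H each → 6
  2 × O: no H
  1 × C: 1 H
  1 × O (charge -1): no H
  Total hydrogens = 15.
Net charge -1.
Molecular formula: C10H15O3-

C10H15O3-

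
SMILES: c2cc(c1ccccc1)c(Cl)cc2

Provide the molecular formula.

Heavy atoms from the SMILES: 12 C, 1 Cl.
Implicit hydrogens by atom environment:
  9 × C (aromatic): 1 H each → 9
  3 × C (aromatic): no H
  1 × Cl: no H
  Total hydrogens = 9.
Molecular formula: C12H9Cl

C12H9Cl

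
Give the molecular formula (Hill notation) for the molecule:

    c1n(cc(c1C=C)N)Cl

C6H7ClN2

Heavy atoms from the SMILES: 6 C, 1 Cl, 2 N.
Implicit hydrogens by atom environment:
  2 × C (aromatic): 1 H each → 2
  2 × C (aromatic): no H
  1 × C: 2 H
  1 × C: 1 H
  1 × Cl: no H
  1 × N: 2 H
  1 × N (aromatic): no H
  Total hydrogens = 7.
Molecular formula: C6H7ClN2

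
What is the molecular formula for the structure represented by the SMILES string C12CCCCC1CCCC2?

C10H18

Heavy atoms from the SMILES: 10 C.
Implicit hydrogens by atom environment:
  8 × C: 2 H each → 16
  2 × C: 1 H each → 2
  Total hydrogens = 18.
Molecular formula: C10H18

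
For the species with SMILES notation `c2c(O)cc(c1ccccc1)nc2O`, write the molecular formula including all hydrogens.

Heavy atoms from the SMILES: 11 C, 1 N, 2 O.
Implicit hydrogens by atom environment:
  7 × C (aromatic): 1 H each → 7
  4 × C (aromatic): no H
  2 × O: 1 H each → 2
  1 × N (aromatic): no H
  Total hydrogens = 9.
Molecular formula: C11H9NO2

C11H9NO2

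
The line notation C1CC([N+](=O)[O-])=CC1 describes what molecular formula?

Heavy atoms from the SMILES: 5 C, 1 N, 2 O.
Implicit hydrogens by atom environment:
  3 × C: 2 H each → 6
  1 × C: 1 H
  1 × C: no H
  1 × N (charge +1): no H
  1 × O: no H
  1 × O (charge -1): no H
  Total hydrogens = 7.
Molecular formula: C5H7NO2

C5H7NO2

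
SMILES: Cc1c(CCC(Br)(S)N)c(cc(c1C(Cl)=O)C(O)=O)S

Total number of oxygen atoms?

3

The symbol for oxygen appears 3 times in the SMILES.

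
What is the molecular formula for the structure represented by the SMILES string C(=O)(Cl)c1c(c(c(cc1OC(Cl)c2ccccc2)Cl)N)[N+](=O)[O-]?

C14H9Cl3N2O4

Heavy atoms from the SMILES: 14 C, 3 Cl, 2 N, 4 O.
Implicit hydrogens by atom environment:
  6 × C (aromatic): 1 H each → 6
  6 × C (aromatic): no H
  3 × Cl: no H
  3 × O: no H
  1 × C: 1 H
  1 × C: no H
  1 × N: 2 H
  1 × N (charge +1): no H
  1 × O (charge -1): no H
  Total hydrogens = 9.
Molecular formula: C14H9Cl3N2O4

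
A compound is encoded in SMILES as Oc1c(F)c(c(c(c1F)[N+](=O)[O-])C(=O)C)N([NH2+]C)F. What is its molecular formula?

C9H9F3N3O4+

Heavy atoms from the SMILES: 9 C, 3 F, 3 N, 4 O.
Implicit hydrogens by atom environment:
  6 × C (aromatic): no H
  3 × F: no H
  2 × C: 3 H each → 6
  2 × O: no H
  1 × C: no H
  1 × N (charge +1): 2 H
  1 × N: no H
  1 × N (charge +1): no H
  1 × O: 1 H
  1 × O (charge -1): no H
  Total hydrogens = 9.
Net charge +1.
Molecular formula: C9H9F3N3O4+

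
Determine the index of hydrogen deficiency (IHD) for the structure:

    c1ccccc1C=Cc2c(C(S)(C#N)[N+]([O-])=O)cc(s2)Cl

11

Molecular formula from the SMILES: C14H9ClN2O2S2.
DoU = (2C + 2 + N − H − X)/2 = (2·14 + 2 + 2 − 9 − 1)/2 = 22/2 = 11.
(Structurally: 2 ring(s) + 9 π bond(s) = 11.)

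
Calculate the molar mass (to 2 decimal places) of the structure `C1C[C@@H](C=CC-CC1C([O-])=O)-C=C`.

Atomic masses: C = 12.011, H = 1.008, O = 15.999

179.24

Molecular formula: C11H15O2-.
M = 11×12.011 + 15×1.008 + 2×15.999 = 179.24 g/mol.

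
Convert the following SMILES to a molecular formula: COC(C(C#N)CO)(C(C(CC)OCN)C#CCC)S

C14H24N2O3S

Heavy atoms from the SMILES: 14 C, 2 N, 3 O, 1 S.
Implicit hydrogens by atom environment:
  4 × C: 2 H each → 8
  4 × C: no H
  3 × C: 3 H each → 9
  3 × C: 1 H each → 3
  2 × O: no H
  1 × N: 2 H
  1 × N: no H
  1 × O: 1 H
  1 × S: 1 H
  Total hydrogens = 24.
Molecular formula: C14H24N2O3S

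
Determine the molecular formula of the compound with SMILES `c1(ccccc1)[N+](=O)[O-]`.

Heavy atoms from the SMILES: 6 C, 1 N, 2 O.
Implicit hydrogens by atom environment:
  5 × C (aromatic): 1 H each → 5
  1 × C (aromatic): no H
  1 × N (charge +1): no H
  1 × O: no H
  1 × O (charge -1): no H
  Total hydrogens = 5.
Molecular formula: C6H5NO2

C6H5NO2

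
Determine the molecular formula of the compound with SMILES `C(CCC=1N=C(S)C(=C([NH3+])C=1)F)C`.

C9H14FN2S+

Heavy atoms from the SMILES: 9 C, 1 F, 2 N, 1 S.
Implicit hydrogens by atom environment:
  4 × C (aromatic): no H
  3 × C: 2 H each → 6
  1 × C: 3 H
  1 × C (aromatic): 1 H
  1 × F: no H
  1 × N (charge +1): 3 H
  1 × N (aromatic): no H
  1 × S: 1 H
  Total hydrogens = 14.
Net charge +1.
Molecular formula: C9H14FN2S+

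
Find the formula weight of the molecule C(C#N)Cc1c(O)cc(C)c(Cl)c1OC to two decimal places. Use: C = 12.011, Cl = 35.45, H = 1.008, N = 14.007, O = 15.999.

Molecular formula: C11H12ClNO2.
M = 11×12.011 + 1×35.45 + 12×1.008 + 1×14.007 + 2×15.999 = 225.67 g/mol.

225.67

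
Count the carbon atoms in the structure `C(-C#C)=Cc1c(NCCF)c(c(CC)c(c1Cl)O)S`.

The symbol for carbon appears 14 times in the SMILES. Lowercase c denotes aromatic carbon and counts toward C.

14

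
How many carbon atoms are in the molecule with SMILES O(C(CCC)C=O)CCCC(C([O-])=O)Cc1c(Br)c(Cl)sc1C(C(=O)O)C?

18

The symbol for carbon appears 18 times in the SMILES. Lowercase c denotes aromatic carbon and counts toward C.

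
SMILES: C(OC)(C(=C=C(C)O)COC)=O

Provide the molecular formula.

Heavy atoms from the SMILES: 8 C, 4 O.
Implicit hydrogens by atom environment:
  4 × C: no H
  3 × C: 3 H each → 9
  3 × O: no H
  1 × C: 2 H
  1 × O: 1 H
  Total hydrogens = 12.
Molecular formula: C8H12O4

C8H12O4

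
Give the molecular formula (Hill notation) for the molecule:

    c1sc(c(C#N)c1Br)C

Heavy atoms from the SMILES: 1 Br, 6 C, 1 N, 1 S.
Implicit hydrogens by atom environment:
  3 × C (aromatic): no H
  1 × Br: no H
  1 × C: 3 H
  1 × C (aromatic): 1 H
  1 × C: no H
  1 × N: no H
  1 × S (aromatic): no H
  Total hydrogens = 4.
Molecular formula: C6H4BrNS

C6H4BrNS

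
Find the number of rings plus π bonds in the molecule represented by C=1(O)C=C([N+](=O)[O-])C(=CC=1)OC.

5

Molecular formula from the SMILES: C7H7NO4.
DoU = (2C + 2 + N − H − X)/2 = (2·7 + 2 + 1 − 7 − 0)/2 = 10/2 = 5.
(Structurally: 1 ring(s) + 4 π bond(s) = 5.)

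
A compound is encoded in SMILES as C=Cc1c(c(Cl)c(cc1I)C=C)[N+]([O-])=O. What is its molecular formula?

Heavy atoms from the SMILES: 10 C, 1 Cl, 1 I, 1 N, 2 O.
Implicit hydrogens by atom environment:
  5 × C (aromatic): no H
  2 × C: 2 H each → 4
  2 × C: 1 H each → 2
  1 × C (aromatic): 1 H
  1 × Cl: no H
  1 × I: no H
  1 × N (charge +1): no H
  1 × O: no H
  1 × O (charge -1): no H
  Total hydrogens = 7.
Molecular formula: C10H7ClINO2

C10H7ClINO2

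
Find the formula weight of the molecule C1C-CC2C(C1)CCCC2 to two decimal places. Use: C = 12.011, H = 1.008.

Molecular formula: C10H18.
M = 10×12.011 + 18×1.008 = 138.25 g/mol.

138.25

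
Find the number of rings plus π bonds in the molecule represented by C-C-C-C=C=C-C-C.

Molecular formula from the SMILES: C8H14.
DoU = (2C + 2 + N − H − X)/2 = (2·8 + 2 + 0 − 14 − 0)/2 = 4/2 = 2.
(Structurally: 0 ring(s) + 2 π bond(s) = 2.)

2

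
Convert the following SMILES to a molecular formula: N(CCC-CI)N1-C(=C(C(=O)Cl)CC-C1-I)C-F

C11H16ClFI2N2O

Heavy atoms from the SMILES: 11 C, 1 Cl, 1 F, 2 I, 2 N, 1 O.
Implicit hydrogens by atom environment:
  7 × C: 2 H each → 14
  3 × C: no H
  2 × I: no H
  1 × C: 1 H
  1 × Cl: no H
  1 × F: no H
  1 × N: 1 H
  1 × N: no H
  1 × O: no H
  Total hydrogens = 16.
Molecular formula: C11H16ClFI2N2O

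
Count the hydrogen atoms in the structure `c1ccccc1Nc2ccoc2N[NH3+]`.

Hydrogens are implicit in SMILES; fill each atom to its normal valence:
  7 × C (aromatic): 1 H each → 7
  3 × C (aromatic): no H
  2 × N: 1 H each → 2
  1 × N (charge +1): 3 H
  1 × O (aromatic): no H
  Total hydrogens = 12.

12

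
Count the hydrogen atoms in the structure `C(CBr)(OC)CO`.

Hydrogens are implicit in SMILES; fill each atom to its normal valence:
  2 × C: 2 H each → 4
  1 × Br: no H
  1 × C: 3 H
  1 × C: 1 H
  1 × O: 1 H
  1 × O: no H
  Total hydrogens = 9.

9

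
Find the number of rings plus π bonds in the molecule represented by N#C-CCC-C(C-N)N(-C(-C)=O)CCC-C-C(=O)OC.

Molecular formula from the SMILES: C14H25N3O3.
DoU = (2C + 2 + N − H − X)/2 = (2·14 + 2 + 3 − 25 − 0)/2 = 8/2 = 4.
(Structurally: 0 ring(s) + 4 π bond(s) = 4.)

4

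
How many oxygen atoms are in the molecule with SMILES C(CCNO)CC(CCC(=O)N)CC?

2

The symbol for oxygen appears 2 times in the SMILES.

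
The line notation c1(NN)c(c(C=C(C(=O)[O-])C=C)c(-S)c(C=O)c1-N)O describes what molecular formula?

C12H12N3O4S-

Heavy atoms from the SMILES: 12 C, 3 N, 4 O, 1 S.
Implicit hydrogens by atom environment:
  6 × C (aromatic): no H
  3 × C: 1 H each → 3
  2 × C: no H
  2 × N: 2 H each → 4
  2 × O: no H
  1 × C: 2 H
  1 × N: 1 H
  1 × O: 1 H
  1 × O (charge -1): no H
  1 × S: 1 H
  Total hydrogens = 12.
Net charge -1.
Molecular formula: C12H12N3O4S-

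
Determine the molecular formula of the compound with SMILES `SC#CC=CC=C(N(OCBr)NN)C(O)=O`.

Heavy atoms from the SMILES: 1 Br, 8 C, 3 N, 3 O, 1 S.
Implicit hydrogens by atom environment:
  4 × C: no H
  3 × C: 1 H each → 3
  2 × O: no H
  1 × Br: no H
  1 × C: 2 H
  1 × N: 2 H
  1 × N: 1 H
  1 × N: no H
  1 × O: 1 H
  1 × S: 1 H
  Total hydrogens = 10.
Molecular formula: C8H10BrN3O3S

C8H10BrN3O3S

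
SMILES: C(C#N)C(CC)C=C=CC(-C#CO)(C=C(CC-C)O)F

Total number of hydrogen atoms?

Hydrogens are implicit in SMILES; fill each atom to its normal valence:
  6 × C: no H
  4 × C: 2 H each → 8
  4 × C: 1 H each → 4
  2 × C: 3 H each → 6
  2 × O: 1 H each → 2
  1 × F: no H
  1 × N: no H
  Total hydrogens = 20.

20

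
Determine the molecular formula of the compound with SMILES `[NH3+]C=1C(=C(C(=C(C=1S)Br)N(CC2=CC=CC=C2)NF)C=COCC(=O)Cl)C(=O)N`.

Heavy atoms from the SMILES: 1 Br, 18 C, 1 Cl, 1 F, 4 N, 3 O, 1 S.
Implicit hydrogens by atom environment:
  7 × C (aromatic): no H
  5 × C (aromatic): 1 H each → 5
  3 × O: no H
  2 × C: 2 H each → 4
  2 × C: 1 H each → 2
  2 × C: no H
  1 × Br: no H
  1 × Cl: no H
  1 × F: no H
  1 × N (charge +1): 3 H
  1 × N: 2 H
  1 × N: 1 H
  1 × N: no H
  1 × S: 1 H
  Total hydrogens = 18.
Net charge +1.
Molecular formula: C18H18BrClFN4O3S+

C18H18BrClFN4O3S+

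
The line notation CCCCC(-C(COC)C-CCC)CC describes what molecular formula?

C14H30O

Heavy atoms from the SMILES: 14 C, 1 O.
Implicit hydrogens by atom environment:
  8 × C: 2 H each → 16
  4 × C: 3 H each → 12
  2 × C: 1 H each → 2
  1 × O: no H
  Total hydrogens = 30.
Molecular formula: C14H30O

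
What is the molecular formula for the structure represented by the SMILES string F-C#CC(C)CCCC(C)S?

C9H15FS

Heavy atoms from the SMILES: 9 C, 1 F, 1 S.
Implicit hydrogens by atom environment:
  3 × C: 2 H each → 6
  2 × C: 3 H each → 6
  2 × C: 1 H each → 2
  2 × C: no H
  1 × F: no H
  1 × S: 1 H
  Total hydrogens = 15.
Molecular formula: C9H15FS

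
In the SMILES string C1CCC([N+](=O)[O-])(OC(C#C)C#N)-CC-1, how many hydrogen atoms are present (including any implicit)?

Hydrogens are implicit in SMILES; fill each atom to its normal valence:
  5 × C: 2 H each → 10
  3 × C: no H
  2 × C: 1 H each → 2
  2 × O: no H
  1 × N (charge +1): no H
  1 × N: no H
  1 × O (charge -1): no H
  Total hydrogens = 12.

12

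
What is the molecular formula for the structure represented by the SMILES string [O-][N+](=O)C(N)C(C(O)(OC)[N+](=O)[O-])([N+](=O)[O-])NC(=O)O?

Heavy atoms from the SMILES: 5 C, 5 N, 10 O.
Implicit hydrogens by atom environment:
  5 × O: no H
  3 × C: no H
  3 × N (charge +1): no H
  3 × O (charge -1): no H
  2 × O: 1 H each → 2
  1 × C: 3 H
  1 × C: 1 H
  1 × N: 2 H
  1 × N: 1 H
  Total hydrogens = 9.
Molecular formula: C5H9N5O10

C5H9N5O10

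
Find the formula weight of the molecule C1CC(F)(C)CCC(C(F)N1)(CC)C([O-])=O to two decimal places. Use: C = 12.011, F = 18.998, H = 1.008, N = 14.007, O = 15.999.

234.27

Molecular formula: C11H18F2NO2-.
M = 11×12.011 + 2×18.998 + 18×1.008 + 1×14.007 + 2×15.999 = 234.27 g/mol.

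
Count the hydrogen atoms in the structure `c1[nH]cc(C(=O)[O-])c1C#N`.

Hydrogens are implicit in SMILES; fill each atom to its normal valence:
  2 × C (aromatic): 1 H each → 2
  2 × C (aromatic): no H
  2 × C: no H
  1 × N (aromatic): 1 H
  1 × N: no H
  1 × O: no H
  1 × O (charge -1): no H
  Total hydrogens = 3.

3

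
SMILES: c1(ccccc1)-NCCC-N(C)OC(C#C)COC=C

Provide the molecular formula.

Heavy atoms from the SMILES: 16 C, 2 N, 2 O.
Implicit hydrogens by atom environment:
  5 × C: 2 H each → 10
  5 × C (aromatic): 1 H each → 5
  3 × C: 1 H each → 3
  2 × O: no H
  1 × C: 3 H
  1 × C: no H
  1 × C (aromatic): no H
  1 × N: 1 H
  1 × N: no H
  Total hydrogens = 22.
Molecular formula: C16H22N2O2

C16H22N2O2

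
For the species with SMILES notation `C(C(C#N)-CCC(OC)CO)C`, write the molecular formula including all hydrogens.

Heavy atoms from the SMILES: 9 C, 1 N, 2 O.
Implicit hydrogens by atom environment:
  4 × C: 2 H each → 8
  2 × C: 3 H each → 6
  2 × C: 1 H each → 2
  1 × C: no H
  1 × N: no H
  1 × O: 1 H
  1 × O: no H
  Total hydrogens = 17.
Molecular formula: C9H17NO2

C9H17NO2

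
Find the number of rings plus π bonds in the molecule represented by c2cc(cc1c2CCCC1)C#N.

Molecular formula from the SMILES: C11H11N.
DoU = (2C + 2 + N − H − X)/2 = (2·11 + 2 + 1 − 11 − 0)/2 = 14/2 = 7.
(Structurally: 2 ring(s) + 5 π bond(s) = 7.)

7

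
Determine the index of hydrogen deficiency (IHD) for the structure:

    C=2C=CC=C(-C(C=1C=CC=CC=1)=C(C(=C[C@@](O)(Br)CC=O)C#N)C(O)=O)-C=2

Molecular formula from the SMILES: C21H16BrNO4.
DoU = (2C + 2 + N − H − X)/2 = (2·21 + 2 + 1 − 16 − 1)/2 = 28/2 = 14.
(Structurally: 2 ring(s) + 12 π bond(s) = 14.)

14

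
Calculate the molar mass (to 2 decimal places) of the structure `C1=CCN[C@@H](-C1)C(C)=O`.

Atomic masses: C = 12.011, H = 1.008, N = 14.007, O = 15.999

Molecular formula: C7H11NO.
M = 7×12.011 + 11×1.008 + 1×14.007 + 1×15.999 = 125.17 g/mol.

125.17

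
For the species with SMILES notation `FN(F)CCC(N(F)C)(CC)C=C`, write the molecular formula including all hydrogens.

Heavy atoms from the SMILES: 8 C, 3 F, 2 N.
Implicit hydrogens by atom environment:
  4 × C: 2 H each → 8
  3 × F: no H
  2 × C: 3 H each → 6
  2 × N: no H
  1 × C: 1 H
  1 × C: no H
  Total hydrogens = 15.
Molecular formula: C8H15F3N2

C8H15F3N2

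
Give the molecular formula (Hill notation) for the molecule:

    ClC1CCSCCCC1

C7H13ClS

Heavy atoms from the SMILES: 7 C, 1 Cl, 1 S.
Implicit hydrogens by atom environment:
  6 × C: 2 H each → 12
  1 × C: 1 H
  1 × Cl: no H
  1 × S: no H
  Total hydrogens = 13.
Molecular formula: C7H13ClS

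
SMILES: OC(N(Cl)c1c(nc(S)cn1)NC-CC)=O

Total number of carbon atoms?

8

The symbol for carbon appears 8 times in the SMILES. Lowercase c denotes aromatic carbon and counts toward C.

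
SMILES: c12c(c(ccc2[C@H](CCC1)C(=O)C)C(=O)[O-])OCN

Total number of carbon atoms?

The symbol for carbon appears 14 times in the SMILES. Lowercase c denotes aromatic carbon and counts toward C.

14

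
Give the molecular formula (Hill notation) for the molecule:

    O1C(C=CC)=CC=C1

Heavy atoms from the SMILES: 7 C, 1 O.
Implicit hydrogens by atom environment:
  3 × C (aromatic): 1 H each → 3
  2 × C: 1 H each → 2
  1 × C: 3 H
  1 × C (aromatic): no H
  1 × O (aromatic): no H
  Total hydrogens = 8.
Molecular formula: C7H8O

C7H8O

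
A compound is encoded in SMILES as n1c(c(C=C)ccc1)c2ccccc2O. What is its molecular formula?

Heavy atoms from the SMILES: 13 C, 1 N, 1 O.
Implicit hydrogens by atom environment:
  7 × C (aromatic): 1 H each → 7
  4 × C (aromatic): no H
  1 × C: 2 H
  1 × C: 1 H
  1 × N (aromatic): no H
  1 × O: 1 H
  Total hydrogens = 11.
Molecular formula: C13H11NO

C13H11NO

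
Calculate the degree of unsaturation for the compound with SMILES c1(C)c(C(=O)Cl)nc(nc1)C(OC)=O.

6

Molecular formula from the SMILES: C8H7ClN2O3.
DoU = (2C + 2 + N − H − X)/2 = (2·8 + 2 + 2 − 7 − 1)/2 = 12/2 = 6.
(Structurally: 1 ring(s) + 5 π bond(s) = 6.)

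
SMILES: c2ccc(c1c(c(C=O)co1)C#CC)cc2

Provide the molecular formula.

Heavy atoms from the SMILES: 14 C, 2 O.
Implicit hydrogens by atom environment:
  6 × C (aromatic): 1 H each → 6
  4 × C (aromatic): no H
  2 × C: no H
  1 × C: 3 H
  1 × C: 1 H
  1 × O (aromatic): no H
  1 × O: no H
  Total hydrogens = 10.
Molecular formula: C14H10O2

C14H10O2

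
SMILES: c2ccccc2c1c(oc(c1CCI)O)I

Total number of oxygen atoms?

2

The symbol for oxygen appears 2 times in the SMILES.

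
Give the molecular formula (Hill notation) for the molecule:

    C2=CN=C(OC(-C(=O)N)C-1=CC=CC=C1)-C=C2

C13H12N2O2

Heavy atoms from the SMILES: 13 C, 2 N, 2 O.
Implicit hydrogens by atom environment:
  9 × C (aromatic): 1 H each → 9
  2 × C (aromatic): no H
  2 × O: no H
  1 × C: 1 H
  1 × C: no H
  1 × N: 2 H
  1 × N (aromatic): no H
  Total hydrogens = 12.
Molecular formula: C13H12N2O2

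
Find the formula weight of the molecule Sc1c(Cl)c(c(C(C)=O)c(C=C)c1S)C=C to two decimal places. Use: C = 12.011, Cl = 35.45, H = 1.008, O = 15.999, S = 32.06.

Molecular formula: C12H11ClOS2.
M = 12×12.011 + 1×35.45 + 11×1.008 + 1×15.999 + 2×32.06 = 270.79 g/mol.

270.79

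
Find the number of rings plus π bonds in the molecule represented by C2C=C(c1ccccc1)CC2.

6

Molecular formula from the SMILES: C11H12.
DoU = (2C + 2 + N − H − X)/2 = (2·11 + 2 + 0 − 12 − 0)/2 = 12/2 = 6.
(Structurally: 2 ring(s) + 4 π bond(s) = 6.)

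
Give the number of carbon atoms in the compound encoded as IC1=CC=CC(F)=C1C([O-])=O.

7

The symbol for carbon appears 7 times in the SMILES.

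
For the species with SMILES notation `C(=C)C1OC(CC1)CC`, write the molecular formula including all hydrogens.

Heavy atoms from the SMILES: 8 C, 1 O.
Implicit hydrogens by atom environment:
  4 × C: 2 H each → 8
  3 × C: 1 H each → 3
  1 × C: 3 H
  1 × O: no H
  Total hydrogens = 14.
Molecular formula: C8H14O

C8H14O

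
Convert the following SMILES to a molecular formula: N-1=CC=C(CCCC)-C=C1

C9H13N

Heavy atoms from the SMILES: 9 C, 1 N.
Implicit hydrogens by atom environment:
  4 × C (aromatic): 1 H each → 4
  3 × C: 2 H each → 6
  1 × C: 3 H
  1 × C (aromatic): no H
  1 × N (aromatic): no H
  Total hydrogens = 13.
Molecular formula: C9H13N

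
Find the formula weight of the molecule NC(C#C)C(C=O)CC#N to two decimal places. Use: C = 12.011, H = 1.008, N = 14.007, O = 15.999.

Molecular formula: C7H8N2O.
M = 7×12.011 + 8×1.008 + 2×14.007 + 1×15.999 = 136.15 g/mol.

136.15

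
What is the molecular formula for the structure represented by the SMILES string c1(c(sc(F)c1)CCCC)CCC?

Heavy atoms from the SMILES: 11 C, 1 F, 1 S.
Implicit hydrogens by atom environment:
  5 × C: 2 H each → 10
  3 × C (aromatic): no H
  2 × C: 3 H each → 6
  1 × C (aromatic): 1 H
  1 × F: no H
  1 × S (aromatic): no H
  Total hydrogens = 17.
Molecular formula: C11H17FS

C11H17FS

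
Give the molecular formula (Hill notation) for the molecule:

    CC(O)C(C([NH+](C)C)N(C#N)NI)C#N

C8H15IN5O+

Heavy atoms from the SMILES: 8 C, 1 I, 5 N, 1 O.
Implicit hydrogens by atom environment:
  3 × C: 3 H each → 9
  3 × C: 1 H each → 3
  3 × N: no H
  2 × C: no H
  1 × I: no H
  1 × N: 1 H
  1 × N (charge +1): 1 H
  1 × O: 1 H
  Total hydrogens = 15.
Net charge +1.
Molecular formula: C8H15IN5O+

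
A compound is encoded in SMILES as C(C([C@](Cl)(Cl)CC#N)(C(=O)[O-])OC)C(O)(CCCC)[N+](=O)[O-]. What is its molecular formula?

C12H17Cl2N2O6-

Heavy atoms from the SMILES: 12 C, 2 Cl, 2 N, 6 O.
Implicit hydrogens by atom environment:
  5 × C: 2 H each → 10
  5 × C: no H
  3 × O: no H
  2 × C: 3 H each → 6
  2 × Cl: no H
  2 × O (charge -1): no H
  1 × N: no H
  1 × N (charge +1): no H
  1 × O: 1 H
  Total hydrogens = 17.
Net charge -1.
Molecular formula: C12H17Cl2N2O6-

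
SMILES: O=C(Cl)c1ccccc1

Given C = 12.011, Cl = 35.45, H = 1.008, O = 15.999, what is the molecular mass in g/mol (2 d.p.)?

140.57

Molecular formula: C7H5ClO.
M = 7×12.011 + 1×35.45 + 5×1.008 + 1×15.999 = 140.57 g/mol.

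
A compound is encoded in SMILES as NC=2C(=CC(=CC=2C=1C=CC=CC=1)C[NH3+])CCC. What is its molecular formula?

Heavy atoms from the SMILES: 16 C, 2 N.
Implicit hydrogens by atom environment:
  7 × C (aromatic): 1 H each → 7
  5 × C (aromatic): no H
  3 × C: 2 H each → 6
  1 × C: 3 H
  1 × N (charge +1): 3 H
  1 × N: 2 H
  Total hydrogens = 21.
Net charge +1.
Molecular formula: C16H21N2+

C16H21N2+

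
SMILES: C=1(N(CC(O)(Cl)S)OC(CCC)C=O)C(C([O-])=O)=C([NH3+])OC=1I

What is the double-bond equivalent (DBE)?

Molecular formula from the SMILES: C12H16ClIN2O6S.
DoU = (2C + 2 + N − H − X)/2 = (2·12 + 2 + 2 − 16 − 2)/2 = 10/2 = 5.
(Structurally: 1 ring(s) + 4 π bond(s) = 5.)

5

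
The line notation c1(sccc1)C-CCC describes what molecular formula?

Heavy atoms from the SMILES: 8 C, 1 S.
Implicit hydrogens by atom environment:
  3 × C: 2 H each → 6
  3 × C (aromatic): 1 H each → 3
  1 × C: 3 H
  1 × C (aromatic): no H
  1 × S (aromatic): no H
  Total hydrogens = 12.
Molecular formula: C8H12S

C8H12S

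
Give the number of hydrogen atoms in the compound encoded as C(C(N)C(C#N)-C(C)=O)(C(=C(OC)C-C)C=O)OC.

20

Hydrogens are implicit in SMILES; fill each atom to its normal valence:
  4 × C: 3 H each → 12
  4 × C: 1 H each → 4
  4 × C: no H
  4 × O: no H
  1 × C: 2 H
  1 × N: 2 H
  1 × N: no H
  Total hydrogens = 20.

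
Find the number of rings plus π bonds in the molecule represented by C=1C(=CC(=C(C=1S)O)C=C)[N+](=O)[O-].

6

Molecular formula from the SMILES: C8H7NO3S.
DoU = (2C + 2 + N − H − X)/2 = (2·8 + 2 + 1 − 7 − 0)/2 = 12/2 = 6.
(Structurally: 1 ring(s) + 5 π bond(s) = 6.)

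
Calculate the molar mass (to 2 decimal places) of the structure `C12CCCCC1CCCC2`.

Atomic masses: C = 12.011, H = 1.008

138.25

Molecular formula: C10H18.
M = 10×12.011 + 18×1.008 = 138.25 g/mol.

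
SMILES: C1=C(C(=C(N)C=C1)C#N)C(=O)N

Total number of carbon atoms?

The symbol for carbon appears 8 times in the SMILES.

8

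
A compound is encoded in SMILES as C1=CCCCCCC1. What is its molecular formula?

Heavy atoms from the SMILES: 8 C.
Implicit hydrogens by atom environment:
  6 × C: 2 H each → 12
  2 × C: 1 H each → 2
  Total hydrogens = 14.
Molecular formula: C8H14

C8H14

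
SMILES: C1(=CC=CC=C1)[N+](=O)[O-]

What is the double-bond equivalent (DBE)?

Molecular formula from the SMILES: C6H5NO2.
DoU = (2C + 2 + N − H − X)/2 = (2·6 + 2 + 1 − 5 − 0)/2 = 10/2 = 5.
(Structurally: 1 ring(s) + 4 π bond(s) = 5.)

5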